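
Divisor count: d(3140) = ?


3140 = 2^2 × 5^1 × 157^1
d(3140) = (2+1) × (1+1) × (1+1) = 12

12 divisors


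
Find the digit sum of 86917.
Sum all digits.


8 + 6 + 9 + 1 + 7 = 31


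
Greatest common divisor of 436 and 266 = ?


436 = 1 * 266 + 170
266 = 1 * 170 + 96
170 = 1 * 96 + 74
96 = 1 * 74 + 22
74 = 3 * 22 + 8
22 = 2 * 8 + 6
8 = 1 * 6 + 2
6 = 3 * 2 + 0
GCD = 2


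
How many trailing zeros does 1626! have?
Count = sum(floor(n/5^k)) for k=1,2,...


floor(1626/5) = 325
floor(1626/25) = 65
floor(1626/125) = 13
floor(1626/625) = 2
Total = 405

405 trailing zeros


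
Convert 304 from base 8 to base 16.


304 (base 8) = 196 (decimal)
196 (decimal) = C4 (base 16)


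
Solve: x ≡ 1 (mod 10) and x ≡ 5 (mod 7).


M = 10*7 = 70
M1 = M/10 = 7, M2 = M/7 = 10
M1^(-1) mod 10 = 3, M2^(-1) mod 7 = 5
x = 1*7*3 + 5*10*5 = 271
271 mod 70 = 61
Check: 61 mod 10 = 1 ✓, 61 mod 7 = 5 ✓

x ≡ 61 (mod 70)


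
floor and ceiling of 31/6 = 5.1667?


31/6 = 5.1667
floor = 5
ceil = 6

floor = 5, ceil = 6


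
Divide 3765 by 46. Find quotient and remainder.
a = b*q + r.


3765 = 46 * 81 + 39
Check: 3726 + 39 = 3765

q = 81, r = 39


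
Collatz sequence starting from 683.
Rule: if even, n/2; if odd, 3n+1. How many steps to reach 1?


683 → 2050 → 1025 → 3076 → 1538 → 769 → 2308 → 1154 → 577 → 1732 → 866 → 433 → 1300 → 650 → 325 → 976 → 488 → 244 → 122 → 61 → 184 → 92 → 46 → 23 → 70 → 35 → 106 → 53 → 160 → 80 → 40 → 20 → 10 → 5 → 16 → 8 → 4 → 2 → 1
Total steps = 38

38 steps


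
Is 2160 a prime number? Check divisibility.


2160 / 2 = 1080 (exact division)
2160 is NOT prime.

No, 2160 is not prime


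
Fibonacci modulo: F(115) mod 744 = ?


F(k) mod 744 for k=1..115:
1, 1, 2, 3, 5, 8, 13, 21, 34, 55, 89, 144, 233, 377, 610, 243, 109, 352, 461, 69, 530, 599, 385, 240, 625, 121, 2, 123, 125, 248, 373, 621, 250, 127, 377, 504, 137, 641, 34, 675, 709, 640, 605, 501, 362, 119, 481, 600, 337, 193, 530, 723, 509, 488, 253, 741, 250, 247, 497, 0, 497, 497, 250, 3, 253, 256, 509, 21, 530, 551, 337, 144, 481, 625, 362, 243, 605, 104, 709, 69, 34, 103, 137, 240, 377, 617, 250, 123, 373, 496, 125, 621, 2, 623, 625, 504, 385, 145, 530, 675, 461, 392, 109, 501, 610, 367, 233, 600, 89, 689, 34, 723, 13, 736, 5
F(115) mod 744 = 5


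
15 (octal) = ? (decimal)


15 (base 8) = 13 (decimal)
13 (decimal) = 13 (base 10)


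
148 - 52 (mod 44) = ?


148 - 52 = 96
96 mod 44 = 8


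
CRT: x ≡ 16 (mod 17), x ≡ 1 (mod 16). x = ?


M = 17*16 = 272
M1 = M/17 = 16, M2 = M/16 = 17
M1^(-1) mod 17 = 16, M2^(-1) mod 16 = 1
x = 16*16*16 + 1*17*1 = 4113
4113 mod 272 = 33
Check: 33 mod 17 = 16 ✓, 33 mod 16 = 1 ✓

x ≡ 33 (mod 272)


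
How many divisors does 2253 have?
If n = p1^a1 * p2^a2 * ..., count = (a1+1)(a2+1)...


2253 = 3^1 × 751^1
d(2253) = (1+1) × (1+1) = 4

4 divisors


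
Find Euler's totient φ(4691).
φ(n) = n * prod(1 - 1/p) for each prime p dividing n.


4691 = 4691
Prime factors: 4691
φ(4691) = 4691 × (1-1/4691)
= 4691 × 4690/4691 = 4690

φ(4691) = 4690


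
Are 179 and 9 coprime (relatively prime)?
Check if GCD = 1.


Euclidean algorithm:
179 = 19 * 9 + 8
9 = 1 * 8 + 1
8 = 8 * 1 + 0
GCD(179, 9) = 1

Yes, coprime (GCD = 1)


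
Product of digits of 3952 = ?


3 × 9 × 5 × 2 = 270


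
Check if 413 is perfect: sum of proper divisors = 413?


Proper divisors of 413: 1, 7, 59
Sum = 1 + 7 + 59 = 67

No, 413 is not perfect (67 ≠ 413)


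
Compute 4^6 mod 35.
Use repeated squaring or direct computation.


4^1 mod 35 = 4
4^2 mod 35 = 16
4^3 mod 35 = 29
4^4 mod 35 = 11
4^5 mod 35 = 9
4^6 mod 35 = 1


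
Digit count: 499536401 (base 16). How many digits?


499536401 in base 16 = 1DC65211
Number of digits = 8

8 digits (base 16)


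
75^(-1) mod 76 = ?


Use the extended Euclidean algorithm on (76, 75); each row r = 76*s + 75*t:
r=76, s=1, t=0
r=75, s=0, t=1
q=1: r=1, s=1, t=-1   [76*(1) + 75*(-1) = 1]
q=75: r=0, s=-75, t=76   [76*(-75) + 75*(76) = 0]
GCD = 1 with t = -1, so 75*(-1) ≡ 1 (mod 76)
Inverse = -1 mod 76 = 75
Check: 75 * 75 = 5625 ≡ 1 (mod 76)

75^(-1) ≡ 75 (mod 76)


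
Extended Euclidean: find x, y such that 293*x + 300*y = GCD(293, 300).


Tabular extended Euclidean (each row: r = 293*s + 300*t):
r=293, s=1, t=0
r=300, s=0, t=1
q=0: r=293, s=1, t=0   [293*(1) + 300*(0) = 293]
q=1: r=7, s=-1, t=1   [293*(-1) + 300*(1) = 7]
q=41: r=6, s=42, t=-41   [293*(42) + 300*(-41) = 6]
q=1: r=1, s=-43, t=42   [293*(-43) + 300*(42) = 1]
q=6: r=0, s=300, t=-293   [293*(300) + 300*(-293) = 0]
GCD = 1; from the row with r=1: x=-43, y=42
Check: 293*(-43) + 300*(42) = -12599 + 12600 = 1

GCD = 1, x = -43, y = 42


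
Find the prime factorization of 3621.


3621 / 3 = 1207
1207 / 17 = 71
71 / 71 = 1
3621 = 3 × 17 × 71


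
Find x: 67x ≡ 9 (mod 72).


GCD(67, 72) = 1, unique solution
a^(-1) mod 72 = 43
x = 43 * 9 mod 72 = 27

x ≡ 27 (mod 72)


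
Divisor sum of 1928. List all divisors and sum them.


Divisors of 1928: 1, 2, 4, 8, 241, 482, 964, 1928
Sum = 1 + 2 + 4 + 8 + 241 + 482 + 964 + 1928 = 3630

σ(1928) = 3630


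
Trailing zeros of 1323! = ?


floor(1323/5) = 264
floor(1323/25) = 52
floor(1323/125) = 10
floor(1323/625) = 2
Total = 328

328 trailing zeros


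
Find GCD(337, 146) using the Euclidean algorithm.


337 = 2 * 146 + 45
146 = 3 * 45 + 11
45 = 4 * 11 + 1
11 = 11 * 1 + 0
GCD = 1


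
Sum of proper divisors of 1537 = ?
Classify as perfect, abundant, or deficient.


Proper divisors: 1, 29, 53
Sum = 1 + 29 + 53 = 83
83 < 1537 → deficient

s(1537) = 83 (deficient)


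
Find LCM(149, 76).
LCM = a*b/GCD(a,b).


GCD(149, 76) = 1
LCM = 149*76/1 = 11324/1 = 11324

LCM = 11324


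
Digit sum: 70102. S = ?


7 + 0 + 1 + 0 + 2 = 10


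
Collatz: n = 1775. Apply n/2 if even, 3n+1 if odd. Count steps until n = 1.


1775 → 5326 → 2663 → 7990 → 3995 → 11986 → 5993 → 17980 → 8990 → 4495 → 13486 → 6743 → 20230 → 10115 → 30346 → 15173 → 45520 → 22760 → 11380 → 5690 → 2845 → 8536 → 4268 → 2134 → 1067 → 3202 → 1601 → 4804 → 2402 → 1201 → 3604 → 1802 → 901 → 2704 → 1352 → 676 → 338 → 169 → 508 → 254 → 127 → 382 → 191 → 574 → 287 → 862 → 431 → 1294 → 647 → 1942 → 971 → 2914 → 1457 → 4372 → 2186 → 1093 → 3280 → 1640 → 820 → 410 → 205 → 616 → 308 → 154 → 77 → 232 → 116 → 58 → 29 → 88 → 44 → 22 → 11 → 34 → 17 → 52 → 26 → 13 → 40 → 20 → 10 → 5 → 16 → 8 → 4 → 2 → 1
Total steps = 86

86 steps


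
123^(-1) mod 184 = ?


Use the extended Euclidean algorithm on (184, 123); each row r = 184*s + 123*t:
r=184, s=1, t=0
r=123, s=0, t=1
q=1: r=61, s=1, t=-1   [184*(1) + 123*(-1) = 61]
q=2: r=1, s=-2, t=3   [184*(-2) + 123*(3) = 1]
q=61: r=0, s=123, t=-184   [184*(123) + 123*(-184) = 0]
GCD = 1 with t = 3, so 123*(3) ≡ 1 (mod 184)
Inverse = 3 mod 184 = 3
Check: 123 * 3 = 369 ≡ 1 (mod 184)

123^(-1) ≡ 3 (mod 184)


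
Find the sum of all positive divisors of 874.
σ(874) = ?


Divisors of 874: 1, 2, 19, 23, 38, 46, 437, 874
Sum = 1 + 2 + 19 + 23 + 38 + 46 + 437 + 874 = 1440

σ(874) = 1440


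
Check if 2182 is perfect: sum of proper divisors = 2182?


Proper divisors of 2182: 1, 2, 1091
Sum = 1 + 2 + 1091 = 1094

No, 2182 is not perfect (1094 ≠ 2182)


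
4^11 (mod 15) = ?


4^1 mod 15 = 4
4^2 mod 15 = 1
4^3 mod 15 = 4
4^4 mod 15 = 1
4^5 mod 15 = 4
4^6 mod 15 = 1
4^7 mod 15 = 4
4^8 mod 15 = 1
4^9 mod 15 = 4
4^10 mod 15 = 1
4^11 mod 15 = 4


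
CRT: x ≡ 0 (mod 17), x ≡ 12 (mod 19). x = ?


M = 17*19 = 323
M1 = M/17 = 19, M2 = M/19 = 17
M1^(-1) mod 17 = 9, M2^(-1) mod 19 = 9
x = 0*19*9 + 12*17*9 = 1836
1836 mod 323 = 221
Check: 221 mod 17 = 0 ✓, 221 mod 19 = 12 ✓

x ≡ 221 (mod 323)


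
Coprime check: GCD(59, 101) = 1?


Euclidean algorithm:
101 = 1 * 59 + 42
59 = 1 * 42 + 17
42 = 2 * 17 + 8
17 = 2 * 8 + 1
8 = 8 * 1 + 0
GCD(59, 101) = 1

Yes, coprime (GCD = 1)


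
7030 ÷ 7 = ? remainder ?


7030 = 7 * 1004 + 2
Check: 7028 + 2 = 7030

q = 1004, r = 2


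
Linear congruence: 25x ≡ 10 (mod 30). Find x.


GCD(25, 30) = 5 divides 10
Divide: 5x ≡ 2 (mod 6)
x ≡ 4 (mod 6)


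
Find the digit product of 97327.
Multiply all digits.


9 × 7 × 3 × 2 × 7 = 2646


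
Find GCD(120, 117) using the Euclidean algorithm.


120 = 1 * 117 + 3
117 = 39 * 3 + 0
GCD = 3


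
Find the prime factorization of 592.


592 / 2 = 296
296 / 2 = 148
148 / 2 = 74
74 / 2 = 37
37 / 37 = 1
592 = 2^4 × 37


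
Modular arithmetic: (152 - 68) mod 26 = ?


152 - 68 = 84
84 mod 26 = 6


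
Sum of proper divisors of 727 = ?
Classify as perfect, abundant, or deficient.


Proper divisors: 1
Sum = 1 = 1
1 < 727 → deficient

s(727) = 1 (deficient)


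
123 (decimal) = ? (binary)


123 (base 10) = 123 (decimal)
123 (decimal) = 1111011 (base 2)


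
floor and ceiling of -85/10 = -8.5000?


-85/10 = -8.5000
floor = -9
ceil = -8

floor = -9, ceil = -8


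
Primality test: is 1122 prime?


1122 / 2 = 561 (exact division)
1122 is NOT prime.

No, 1122 is not prime


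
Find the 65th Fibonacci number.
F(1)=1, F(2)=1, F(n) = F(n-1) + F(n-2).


Sequence: 1, 1, 2, 3, 5, 8, 13, 21, 34, 55, 89, 144, 233, 377, 610, 987, 1597, 2584, 4181, 6765, 10946, 17711, 28657, 46368, 75025, 121393, 196418, 317811, 514229, 832040, 1346269, 2178309, 3524578, 5702887, 9227465, 14930352, 24157817, 39088169, 63245986, 102334155, 165580141, 267914296, 433494437, 701408733, 1134903170, 1836311903, 2971215073, 4807526976, 7778742049, 12586269025, 20365011074, 32951280099, 53316291173, 86267571272, 139583862445, 225851433717, 365435296162, 591286729879, 956722026041, 1548008755920, 2504730781961, 4052739537881, 6557470319842, 10610209857723, 17167680177565
F(65) = 17167680177565


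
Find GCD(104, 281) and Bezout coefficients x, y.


Tabular extended Euclidean (each row: r = 104*s + 281*t):
r=104, s=1, t=0
r=281, s=0, t=1
q=0: r=104, s=1, t=0   [104*(1) + 281*(0) = 104]
q=2: r=73, s=-2, t=1   [104*(-2) + 281*(1) = 73]
q=1: r=31, s=3, t=-1   [104*(3) + 281*(-1) = 31]
q=2: r=11, s=-8, t=3   [104*(-8) + 281*(3) = 11]
q=2: r=9, s=19, t=-7   [104*(19) + 281*(-7) = 9]
q=1: r=2, s=-27, t=10   [104*(-27) + 281*(10) = 2]
q=4: r=1, s=127, t=-47   [104*(127) + 281*(-47) = 1]
q=2: r=0, s=-281, t=104   [104*(-281) + 281*(104) = 0]
GCD = 1; from the row with r=1: x=127, y=-47
Check: 104*(127) + 281*(-47) = 13208 - 13207 = 1

GCD = 1, x = 127, y = -47


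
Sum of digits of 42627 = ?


4 + 2 + 6 + 2 + 7 = 21


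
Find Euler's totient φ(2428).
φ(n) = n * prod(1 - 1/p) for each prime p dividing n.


2428 = 2^2 × 607
Prime factors: 2, 607
φ(2428) = 2428 × (1-1/2) × (1-1/607)
= 2428 × 1/2 × 606/607 = 1212

φ(2428) = 1212


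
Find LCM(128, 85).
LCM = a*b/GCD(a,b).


GCD(128, 85) = 1
LCM = 128*85/1 = 10880/1 = 10880

LCM = 10880


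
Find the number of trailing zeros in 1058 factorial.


floor(1058/5) = 211
floor(1058/25) = 42
floor(1058/125) = 8
floor(1058/625) = 1
Total = 262

262 trailing zeros


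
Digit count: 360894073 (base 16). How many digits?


360894073 in base 16 = 1582CE79
Number of digits = 8

8 digits (base 16)


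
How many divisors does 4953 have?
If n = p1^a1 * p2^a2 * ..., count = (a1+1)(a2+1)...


4953 = 3^1 × 13^1 × 127^1
d(4953) = (1+1) × (1+1) × (1+1) = 8

8 divisors


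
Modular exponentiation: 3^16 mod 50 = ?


3^1 mod 50 = 3
3^2 mod 50 = 9
3^3 mod 50 = 27
3^4 mod 50 = 31
3^5 mod 50 = 43
3^6 mod 50 = 29
3^7 mod 50 = 37
3^8 mod 50 = 11
3^9 mod 50 = 33
3^10 mod 50 = 49
3^11 mod 50 = 47
3^12 mod 50 = 41
3^13 mod 50 = 23
3^14 mod 50 = 19
3^15 mod 50 = 7
3^16 mod 50 = 21


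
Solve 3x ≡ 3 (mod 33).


GCD(3, 33) = 3 divides 3
Divide: 1x ≡ 1 (mod 11)
x ≡ 1 (mod 11)


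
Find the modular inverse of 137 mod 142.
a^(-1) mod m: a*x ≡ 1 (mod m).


Use the extended Euclidean algorithm on (142, 137); each row r = 142*s + 137*t:
r=142, s=1, t=0
r=137, s=0, t=1
q=1: r=5, s=1, t=-1   [142*(1) + 137*(-1) = 5]
q=27: r=2, s=-27, t=28   [142*(-27) + 137*(28) = 2]
q=2: r=1, s=55, t=-57   [142*(55) + 137*(-57) = 1]
q=2: r=0, s=-137, t=142   [142*(-137) + 137*(142) = 0]
GCD = 1 with t = -57, so 137*(-57) ≡ 1 (mod 142)
Inverse = -57 mod 142 = 85
Check: 137 * 85 = 11645 ≡ 1 (mod 142)

137^(-1) ≡ 85 (mod 142)


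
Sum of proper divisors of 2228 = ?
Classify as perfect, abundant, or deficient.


Proper divisors: 1, 2, 4, 557, 1114
Sum = 1 + 2 + 4 + 557 + 1114 = 1678
1678 < 2228 → deficient

s(2228) = 1678 (deficient)


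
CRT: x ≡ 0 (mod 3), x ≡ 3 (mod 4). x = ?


M = 3*4 = 12
M1 = M/3 = 4, M2 = M/4 = 3
M1^(-1) mod 3 = 1, M2^(-1) mod 4 = 3
x = 0*4*1 + 3*3*3 = 27
27 mod 12 = 3
Check: 3 mod 3 = 0 ✓, 3 mod 4 = 3 ✓

x ≡ 3 (mod 12)


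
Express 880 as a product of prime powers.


880 / 2 = 440
440 / 2 = 220
220 / 2 = 110
110 / 2 = 55
55 / 5 = 11
11 / 11 = 1
880 = 2^4 × 5 × 11


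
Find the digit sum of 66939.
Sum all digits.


6 + 6 + 9 + 3 + 9 = 33


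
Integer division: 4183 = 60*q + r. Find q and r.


4183 = 60 * 69 + 43
Check: 4140 + 43 = 4183

q = 69, r = 43


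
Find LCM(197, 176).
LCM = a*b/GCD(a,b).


GCD(197, 176) = 1
LCM = 197*176/1 = 34672/1 = 34672

LCM = 34672


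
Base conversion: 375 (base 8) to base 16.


375 (base 8) = 253 (decimal)
253 (decimal) = FD (base 16)


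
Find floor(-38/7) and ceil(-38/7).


-38/7 = -5.4286
floor = -6
ceil = -5

floor = -6, ceil = -5


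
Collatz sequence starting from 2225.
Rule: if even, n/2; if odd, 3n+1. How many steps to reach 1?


2225 → 6676 → 3338 → 1669 → 5008 → 2504 → 1252 → 626 → 313 → 940 → 470 → 235 → 706 → 353 → 1060 → 530 → 265 → 796 → 398 → 199 → 598 → 299 → 898 → 449 → 1348 → 674 → 337 → 1012 → 506 → 253 → 760 → 380 → 190 → 95 → 286 → 143 → 430 → 215 → 646 → 323 → 970 → 485 → 1456 → 728 → 364 → 182 → 91 → 274 → 137 → 412 → 206 → 103 → 310 → 155 → 466 → 233 → 700 → 350 → 175 → 526 → 263 → 790 → 395 → 1186 → 593 → 1780 → 890 → 445 → 1336 → 668 → 334 → 167 → 502 → 251 → 754 → 377 → 1132 → 566 → 283 → 850 → 425 → 1276 → 638 → 319 → 958 → 479 → 1438 → 719 → 2158 → 1079 → 3238 → 1619 → 4858 → 2429 → 7288 → 3644 → 1822 → 911 → 2734 → 1367 → 4102 → 2051 → 6154 → 3077 → 9232 → 4616 → 2308 → 1154 → 577 → 1732 → 866 → 433 → 1300 → 650 → 325 → 976 → 488 → 244 → 122 → 61 → 184 → 92 → 46 → 23 → 70 → 35 → 106 → 53 → 160 → 80 → 40 → 20 → 10 → 5 → 16 → 8 → 4 → 2 → 1
Total steps = 138

138 steps


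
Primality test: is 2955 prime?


2955 / 3 = 985 (exact division)
2955 is NOT prime.

No, 2955 is not prime


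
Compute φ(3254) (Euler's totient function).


3254 = 2 × 1627
Prime factors: 2, 1627
φ(3254) = 3254 × (1-1/2) × (1-1/1627)
= 3254 × 1/2 × 1626/1627 = 1626

φ(3254) = 1626


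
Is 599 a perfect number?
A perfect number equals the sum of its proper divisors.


Proper divisors of 599: 1
Sum = 1 = 1

No, 599 is not perfect (1 ≠ 599)


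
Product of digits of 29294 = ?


2 × 9 × 2 × 9 × 4 = 1296


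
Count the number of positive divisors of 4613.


4613 = 7^1 × 659^1
d(4613) = (1+1) × (1+1) = 4

4 divisors


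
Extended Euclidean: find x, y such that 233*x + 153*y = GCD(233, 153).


Tabular extended Euclidean (each row: r = 233*s + 153*t):
r=233, s=1, t=0
r=153, s=0, t=1
q=1: r=80, s=1, t=-1   [233*(1) + 153*(-1) = 80]
q=1: r=73, s=-1, t=2   [233*(-1) + 153*(2) = 73]
q=1: r=7, s=2, t=-3   [233*(2) + 153*(-3) = 7]
q=10: r=3, s=-21, t=32   [233*(-21) + 153*(32) = 3]
q=2: r=1, s=44, t=-67   [233*(44) + 153*(-67) = 1]
q=3: r=0, s=-153, t=233   [233*(-153) + 153*(233) = 0]
GCD = 1; from the row with r=1: x=44, y=-67
Check: 233*(44) + 153*(-67) = 10252 - 10251 = 1

GCD = 1, x = 44, y = -67


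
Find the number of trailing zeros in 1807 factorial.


floor(1807/5) = 361
floor(1807/25) = 72
floor(1807/125) = 14
floor(1807/625) = 2
Total = 449

449 trailing zeros


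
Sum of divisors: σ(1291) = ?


Divisors of 1291: 1, 1291
Sum = 1 + 1291 = 1292

σ(1291) = 1292


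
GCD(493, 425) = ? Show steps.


493 = 1 * 425 + 68
425 = 6 * 68 + 17
68 = 4 * 17 + 0
GCD = 17


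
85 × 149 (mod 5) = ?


85 × 149 = 12665
12665 mod 5 = 0


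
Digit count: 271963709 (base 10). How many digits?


271963709 has 9 digits in base 10
floor(log10(271963709)) + 1 = floor(8.4345) + 1 = 9

9 digits (base 10)


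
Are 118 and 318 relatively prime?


Euclidean algorithm:
318 = 2 * 118 + 82
118 = 1 * 82 + 36
82 = 2 * 36 + 10
36 = 3 * 10 + 6
10 = 1 * 6 + 4
6 = 1 * 4 + 2
4 = 2 * 2 + 0
GCD(118, 318) = 2

No, not coprime (GCD = 2)


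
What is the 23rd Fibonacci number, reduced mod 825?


F(k) mod 825 for k=1..23:
1, 1, 2, 3, 5, 8, 13, 21, 34, 55, 89, 144, 233, 377, 610, 162, 772, 109, 56, 165, 221, 386, 607
F(23) mod 825 = 607


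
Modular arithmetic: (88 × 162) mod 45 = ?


88 × 162 = 14256
14256 mod 45 = 36


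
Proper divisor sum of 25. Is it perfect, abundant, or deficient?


Proper divisors: 1, 5
Sum = 1 + 5 = 6
6 < 25 → deficient

s(25) = 6 (deficient)


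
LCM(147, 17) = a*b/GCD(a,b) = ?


GCD(147, 17) = 1
LCM = 147*17/1 = 2499/1 = 2499

LCM = 2499


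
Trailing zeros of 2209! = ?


floor(2209/5) = 441
floor(2209/25) = 88
floor(2209/125) = 17
floor(2209/625) = 3
Total = 549

549 trailing zeros


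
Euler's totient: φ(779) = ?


779 = 19 × 41
Prime factors: 19, 41
φ(779) = 779 × (1-1/19) × (1-1/41)
= 779 × 18/19 × 40/41 = 720

φ(779) = 720


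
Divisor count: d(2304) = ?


2304 = 2^8 × 3^2
d(2304) = (8+1) × (2+1) = 27

27 divisors


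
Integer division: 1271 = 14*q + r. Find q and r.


1271 = 14 * 90 + 11
Check: 1260 + 11 = 1271

q = 90, r = 11


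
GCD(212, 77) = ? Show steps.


212 = 2 * 77 + 58
77 = 1 * 58 + 19
58 = 3 * 19 + 1
19 = 19 * 1 + 0
GCD = 1


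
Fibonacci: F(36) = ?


Sequence: 1, 1, 2, 3, 5, 8, 13, 21, 34, 55, 89, 144, 233, 377, 610, 987, 1597, 2584, 4181, 6765, 10946, 17711, 28657, 46368, 75025, 121393, 196418, 317811, 514229, 832040, 1346269, 2178309, 3524578, 5702887, 9227465, 14930352
F(36) = 14930352


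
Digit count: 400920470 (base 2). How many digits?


400920470 in base 2 = 10111111001011000111110010110
Number of digits = 29

29 digits (base 2)


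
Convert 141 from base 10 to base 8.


141 (base 10) = 141 (decimal)
141 (decimal) = 215 (base 8)


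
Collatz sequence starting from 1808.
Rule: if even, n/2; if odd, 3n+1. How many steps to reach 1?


1808 → 904 → 452 → 226 → 113 → 340 → 170 → 85 → 256 → 128 → 64 → 32 → 16 → 8 → 4 → 2 → 1
Total steps = 16

16 steps


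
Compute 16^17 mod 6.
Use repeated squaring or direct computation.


16^1 mod 6 = 4
16^2 mod 6 = 4
16^3 mod 6 = 4
16^4 mod 6 = 4
16^5 mod 6 = 4
16^6 mod 6 = 4
16^7 mod 6 = 4
16^8 mod 6 = 4
16^9 mod 6 = 4
16^10 mod 6 = 4
16^11 mod 6 = 4
16^12 mod 6 = 4
16^13 mod 6 = 4
16^14 mod 6 = 4
16^15 mod 6 = 4
16^16 mod 6 = 4
16^17 mod 6 = 4


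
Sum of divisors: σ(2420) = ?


Divisors of 2420: 1, 2, 4, 5, 10, 11, 20, 22, 44, 55, 110, 121, 220, 242, 484, 605, 1210, 2420
Sum = 1 + 2 + 4 + 5 + 10 + 11 + 20 + 22 + 44 + 55 + 110 + 121 + 220 + 242 + 484 + 605 + 1210 + 2420 = 5586

σ(2420) = 5586


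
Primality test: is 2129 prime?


Check divisors up to sqrt(2129) = 46.1411
No divisors found.
2129 is prime.

Yes, 2129 is prime


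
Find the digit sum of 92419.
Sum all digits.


9 + 2 + 4 + 1 + 9 = 25


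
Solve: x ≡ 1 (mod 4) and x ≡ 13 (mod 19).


M = 4*19 = 76
M1 = M/4 = 19, M2 = M/19 = 4
M1^(-1) mod 4 = 3, M2^(-1) mod 19 = 5
x = 1*19*3 + 13*4*5 = 317
317 mod 76 = 13
Check: 13 mod 4 = 1 ✓, 13 mod 19 = 13 ✓

x ≡ 13 (mod 76)


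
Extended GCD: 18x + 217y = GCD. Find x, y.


Tabular extended Euclidean (each row: r = 18*s + 217*t):
r=18, s=1, t=0
r=217, s=0, t=1
q=0: r=18, s=1, t=0   [18*(1) + 217*(0) = 18]
q=12: r=1, s=-12, t=1   [18*(-12) + 217*(1) = 1]
q=18: r=0, s=217, t=-18   [18*(217) + 217*(-18) = 0]
GCD = 1; from the row with r=1: x=-12, y=1
Check: 18*(-12) + 217*(1) = -216 + 217 = 1

GCD = 1, x = -12, y = 1


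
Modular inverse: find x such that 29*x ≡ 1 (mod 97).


Use the extended Euclidean algorithm on (97, 29); each row r = 97*s + 29*t:
r=97, s=1, t=0
r=29, s=0, t=1
q=3: r=10, s=1, t=-3   [97*(1) + 29*(-3) = 10]
q=2: r=9, s=-2, t=7   [97*(-2) + 29*(7) = 9]
q=1: r=1, s=3, t=-10   [97*(3) + 29*(-10) = 1]
q=9: r=0, s=-29, t=97   [97*(-29) + 29*(97) = 0]
GCD = 1 with t = -10, so 29*(-10) ≡ 1 (mod 97)
Inverse = -10 mod 97 = 87
Check: 29 * 87 = 2523 ≡ 1 (mod 97)

29^(-1) ≡ 87 (mod 97)


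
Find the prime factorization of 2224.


2224 / 2 = 1112
1112 / 2 = 556
556 / 2 = 278
278 / 2 = 139
139 / 139 = 1
2224 = 2^4 × 139


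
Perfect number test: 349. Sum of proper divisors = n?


Proper divisors of 349: 1
Sum = 1 = 1

No, 349 is not perfect (1 ≠ 349)


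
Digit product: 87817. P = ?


8 × 7 × 8 × 1 × 7 = 3136


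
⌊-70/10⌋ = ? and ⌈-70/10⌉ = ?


-70/10 = -7.0000
floor = -7
ceil = -7

floor = -7, ceil = -7


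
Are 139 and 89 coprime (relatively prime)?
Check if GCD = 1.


Euclidean algorithm:
139 = 1 * 89 + 50
89 = 1 * 50 + 39
50 = 1 * 39 + 11
39 = 3 * 11 + 6
11 = 1 * 6 + 5
6 = 1 * 5 + 1
5 = 5 * 1 + 0
GCD(139, 89) = 1

Yes, coprime (GCD = 1)


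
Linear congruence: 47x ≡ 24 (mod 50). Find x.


GCD(47, 50) = 1, unique solution
a^(-1) mod 50 = 33
x = 33 * 24 mod 50 = 42

x ≡ 42 (mod 50)


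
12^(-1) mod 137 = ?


Use the extended Euclidean algorithm on (137, 12); each row r = 137*s + 12*t:
r=137, s=1, t=0
r=12, s=0, t=1
q=11: r=5, s=1, t=-11   [137*(1) + 12*(-11) = 5]
q=2: r=2, s=-2, t=23   [137*(-2) + 12*(23) = 2]
q=2: r=1, s=5, t=-57   [137*(5) + 12*(-57) = 1]
q=2: r=0, s=-12, t=137   [137*(-12) + 12*(137) = 0]
GCD = 1 with t = -57, so 12*(-57) ≡ 1 (mod 137)
Inverse = -57 mod 137 = 80
Check: 12 * 80 = 960 ≡ 1 (mod 137)

12^(-1) ≡ 80 (mod 137)


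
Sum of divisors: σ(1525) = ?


Divisors of 1525: 1, 5, 25, 61, 305, 1525
Sum = 1 + 5 + 25 + 61 + 305 + 1525 = 1922

σ(1525) = 1922


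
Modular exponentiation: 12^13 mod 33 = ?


12^1 mod 33 = 12
12^2 mod 33 = 12
12^3 mod 33 = 12
12^4 mod 33 = 12
12^5 mod 33 = 12
12^6 mod 33 = 12
12^7 mod 33 = 12
12^8 mod 33 = 12
12^9 mod 33 = 12
12^10 mod 33 = 12
12^11 mod 33 = 12
12^12 mod 33 = 12
12^13 mod 33 = 12


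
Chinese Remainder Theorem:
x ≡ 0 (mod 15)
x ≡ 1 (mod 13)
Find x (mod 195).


M = 15*13 = 195
M1 = M/15 = 13, M2 = M/13 = 15
M1^(-1) mod 15 = 7, M2^(-1) mod 13 = 7
x = 0*13*7 + 1*15*7 = 105
105 mod 195 = 105
Check: 105 mod 15 = 0 ✓, 105 mod 13 = 1 ✓

x ≡ 105 (mod 195)


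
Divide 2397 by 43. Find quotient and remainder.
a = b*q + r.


2397 = 43 * 55 + 32
Check: 2365 + 32 = 2397

q = 55, r = 32


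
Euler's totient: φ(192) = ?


192 = 2^6 × 3
Prime factors: 2, 3
φ(192) = 192 × (1-1/2) × (1-1/3)
= 192 × 1/2 × 2/3 = 64

φ(192) = 64


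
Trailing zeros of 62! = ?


floor(62/5) = 12
floor(62/25) = 2
Total = 14

14 trailing zeros


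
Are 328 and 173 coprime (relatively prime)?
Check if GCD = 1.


Euclidean algorithm:
328 = 1 * 173 + 155
173 = 1 * 155 + 18
155 = 8 * 18 + 11
18 = 1 * 11 + 7
11 = 1 * 7 + 4
7 = 1 * 4 + 3
4 = 1 * 3 + 1
3 = 3 * 1 + 0
GCD(328, 173) = 1

Yes, coprime (GCD = 1)


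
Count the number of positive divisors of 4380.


4380 = 2^2 × 3^1 × 5^1 × 73^1
d(4380) = (2+1) × (1+1) × (1+1) × (1+1) = 24

24 divisors


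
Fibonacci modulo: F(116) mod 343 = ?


F(k) mod 343 for k=1..116:
1, 1, 2, 3, 5, 8, 13, 21, 34, 55, 89, 144, 233, 34, 267, 301, 225, 183, 65, 248, 313, 218, 188, 63, 251, 314, 222, 193, 72, 265, 337, 259, 253, 169, 79, 248, 327, 232, 216, 105, 321, 83, 61, 144, 205, 6, 211, 217, 85, 302, 44, 3, 47, 50, 97, 147, 244, 48, 292, 340, 289, 286, 232, 175, 64, 239, 303, 199, 159, 15, 174, 189, 20, 209, 229, 95, 324, 76, 57, 133, 190, 323, 170, 150, 320, 127, 104, 231, 335, 223, 215, 95, 310, 62, 29, 91, 120, 211, 331, 199, 187, 43, 230, 273, 160, 90, 250, 340, 247, 244, 148, 49, 197, 246, 100, 3
F(116) mod 343 = 3


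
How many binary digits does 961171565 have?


961171565 in base 2 = 111001010010100101000001101101
Number of digits = 30

30 digits (base 2)


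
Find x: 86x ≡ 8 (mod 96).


GCD(86, 96) = 2 divides 8
Divide: 43x ≡ 4 (mod 48)
x ≡ 28 (mod 48)


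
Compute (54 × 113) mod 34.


54 × 113 = 6102
6102 mod 34 = 16


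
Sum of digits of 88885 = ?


8 + 8 + 8 + 8 + 5 = 37


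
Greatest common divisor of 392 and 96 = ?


392 = 4 * 96 + 8
96 = 12 * 8 + 0
GCD = 8


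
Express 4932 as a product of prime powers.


4932 / 2 = 2466
2466 / 2 = 1233
1233 / 3 = 411
411 / 3 = 137
137 / 137 = 1
4932 = 2^2 × 3^2 × 137


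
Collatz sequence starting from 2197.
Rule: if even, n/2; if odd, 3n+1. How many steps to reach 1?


2197 → 6592 → 3296 → 1648 → 824 → 412 → 206 → 103 → 310 → 155 → 466 → 233 → 700 → 350 → 175 → 526 → 263 → 790 → 395 → 1186 → 593 → 1780 → 890 → 445 → 1336 → 668 → 334 → 167 → 502 → 251 → 754 → 377 → 1132 → 566 → 283 → 850 → 425 → 1276 → 638 → 319 → 958 → 479 → 1438 → 719 → 2158 → 1079 → 3238 → 1619 → 4858 → 2429 → 7288 → 3644 → 1822 → 911 → 2734 → 1367 → 4102 → 2051 → 6154 → 3077 → 9232 → 4616 → 2308 → 1154 → 577 → 1732 → 866 → 433 → 1300 → 650 → 325 → 976 → 488 → 244 → 122 → 61 → 184 → 92 → 46 → 23 → 70 → 35 → 106 → 53 → 160 → 80 → 40 → 20 → 10 → 5 → 16 → 8 → 4 → 2 → 1
Total steps = 94

94 steps


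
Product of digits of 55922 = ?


5 × 5 × 9 × 2 × 2 = 900


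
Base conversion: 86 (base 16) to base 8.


86 (base 16) = 134 (decimal)
134 (decimal) = 206 (base 8)


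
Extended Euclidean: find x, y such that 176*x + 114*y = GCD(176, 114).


Tabular extended Euclidean (each row: r = 176*s + 114*t):
r=176, s=1, t=0
r=114, s=0, t=1
q=1: r=62, s=1, t=-1   [176*(1) + 114*(-1) = 62]
q=1: r=52, s=-1, t=2   [176*(-1) + 114*(2) = 52]
q=1: r=10, s=2, t=-3   [176*(2) + 114*(-3) = 10]
q=5: r=2, s=-11, t=17   [176*(-11) + 114*(17) = 2]
q=5: r=0, s=57, t=-88   [176*(57) + 114*(-88) = 0]
GCD = 2; from the row with r=2: x=-11, y=17
Check: 176*(-11) + 114*(17) = -1936 + 1938 = 2

GCD = 2, x = -11, y = 17


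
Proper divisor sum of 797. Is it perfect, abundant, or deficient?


Proper divisors: 1
Sum = 1 = 1
1 < 797 → deficient

s(797) = 1 (deficient)


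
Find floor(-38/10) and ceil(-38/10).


-38/10 = -3.8000
floor = -4
ceil = -3

floor = -4, ceil = -3


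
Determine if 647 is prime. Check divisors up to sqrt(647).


Check divisors up to sqrt(647) = 25.4362
No divisors found.
647 is prime.

Yes, 647 is prime


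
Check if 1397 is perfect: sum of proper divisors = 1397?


Proper divisors of 1397: 1, 11, 127
Sum = 1 + 11 + 127 = 139

No, 1397 is not perfect (139 ≠ 1397)


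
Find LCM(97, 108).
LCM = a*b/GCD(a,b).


GCD(97, 108) = 1
LCM = 97*108/1 = 10476/1 = 10476

LCM = 10476


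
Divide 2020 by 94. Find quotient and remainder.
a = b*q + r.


2020 = 94 * 21 + 46
Check: 1974 + 46 = 2020

q = 21, r = 46


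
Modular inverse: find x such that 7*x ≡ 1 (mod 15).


Use the extended Euclidean algorithm on (15, 7); each row r = 15*s + 7*t:
r=15, s=1, t=0
r=7, s=0, t=1
q=2: r=1, s=1, t=-2   [15*(1) + 7*(-2) = 1]
q=7: r=0, s=-7, t=15   [15*(-7) + 7*(15) = 0]
GCD = 1 with t = -2, so 7*(-2) ≡ 1 (mod 15)
Inverse = -2 mod 15 = 13
Check: 7 * 13 = 91 ≡ 1 (mod 15)

7^(-1) ≡ 13 (mod 15)


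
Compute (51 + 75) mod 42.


51 + 75 = 126
126 mod 42 = 0


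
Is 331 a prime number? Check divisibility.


Check divisors up to sqrt(331) = 18.1934
No divisors found.
331 is prime.

Yes, 331 is prime


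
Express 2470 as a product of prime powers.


2470 / 2 = 1235
1235 / 5 = 247
247 / 13 = 19
19 / 19 = 1
2470 = 2 × 5 × 13 × 19


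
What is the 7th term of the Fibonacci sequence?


Sequence: 1, 1, 2, 3, 5, 8, 13
F(7) = 13


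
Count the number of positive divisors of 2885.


2885 = 5^1 × 577^1
d(2885) = (1+1) × (1+1) = 4

4 divisors


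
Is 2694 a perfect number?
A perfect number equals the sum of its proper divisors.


Proper divisors of 2694: 1, 2, 3, 6, 449, 898, 1347
Sum = 1 + 2 + 3 + 6 + 449 + 898 + 1347 = 2706

No, 2694 is not perfect (2706 ≠ 2694)


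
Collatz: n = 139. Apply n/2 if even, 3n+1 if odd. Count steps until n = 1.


139 → 418 → 209 → 628 → 314 → 157 → 472 → 236 → 118 → 59 → 178 → 89 → 268 → 134 → 67 → 202 → 101 → 304 → 152 → 76 → 38 → 19 → 58 → 29 → 88 → 44 → 22 → 11 → 34 → 17 → 52 → 26 → 13 → 40 → 20 → 10 → 5 → 16 → 8 → 4 → 2 → 1
Total steps = 41

41 steps


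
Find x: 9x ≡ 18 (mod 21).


GCD(9, 21) = 3 divides 18
Divide: 3x ≡ 6 (mod 7)
x ≡ 2 (mod 7)


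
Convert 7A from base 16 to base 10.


7A (base 16) = 122 (decimal)
122 (decimal) = 122 (base 10)


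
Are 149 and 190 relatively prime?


Euclidean algorithm:
190 = 1 * 149 + 41
149 = 3 * 41 + 26
41 = 1 * 26 + 15
26 = 1 * 15 + 11
15 = 1 * 11 + 4
11 = 2 * 4 + 3
4 = 1 * 3 + 1
3 = 3 * 1 + 0
GCD(149, 190) = 1

Yes, coprime (GCD = 1)


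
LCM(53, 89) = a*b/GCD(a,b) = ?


GCD(53, 89) = 1
LCM = 53*89/1 = 4717/1 = 4717

LCM = 4717


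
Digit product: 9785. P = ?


9 × 7 × 8 × 5 = 2520


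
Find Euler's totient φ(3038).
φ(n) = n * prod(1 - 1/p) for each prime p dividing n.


3038 = 2 × 7^2 × 31
Prime factors: 2, 7, 31
φ(3038) = 3038 × (1-1/2) × (1-1/7) × (1-1/31)
= 3038 × 1/2 × 6/7 × 30/31 = 1260

φ(3038) = 1260


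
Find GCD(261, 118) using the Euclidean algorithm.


261 = 2 * 118 + 25
118 = 4 * 25 + 18
25 = 1 * 18 + 7
18 = 2 * 7 + 4
7 = 1 * 4 + 3
4 = 1 * 3 + 1
3 = 3 * 1 + 0
GCD = 1


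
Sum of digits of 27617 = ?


2 + 7 + 6 + 1 + 7 = 23


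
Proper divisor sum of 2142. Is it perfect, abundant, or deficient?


Proper divisors: 1, 2, 3, 6, 7, 9, 14, 17, 18, 21, 34, 42, 51, 63, 102, 119, 126, 153, 238, 306, 357, 714, 1071
Sum = 1 + 2 + 3 + 6 + 7 + 9 + 14 + 17 + 18 + 21 + 34 + 42 + 51 + 63 + 102 + 119 + 126 + 153 + 238 + 306 + 357 + 714 + 1071 = 3474
3474 > 2142 → abundant

s(2142) = 3474 (abundant)


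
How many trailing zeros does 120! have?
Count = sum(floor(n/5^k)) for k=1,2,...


floor(120/5) = 24
floor(120/25) = 4
Total = 28

28 trailing zeros


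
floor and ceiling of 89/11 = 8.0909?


89/11 = 8.0909
floor = 8
ceil = 9

floor = 8, ceil = 9


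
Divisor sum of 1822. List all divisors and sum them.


Divisors of 1822: 1, 2, 911, 1822
Sum = 1 + 2 + 911 + 1822 = 2736

σ(1822) = 2736


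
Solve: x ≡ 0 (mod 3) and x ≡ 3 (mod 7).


M = 3*7 = 21
M1 = M/3 = 7, M2 = M/7 = 3
M1^(-1) mod 3 = 1, M2^(-1) mod 7 = 5
x = 0*7*1 + 3*3*5 = 45
45 mod 21 = 3
Check: 3 mod 3 = 0 ✓, 3 mod 7 = 3 ✓

x ≡ 3 (mod 21)


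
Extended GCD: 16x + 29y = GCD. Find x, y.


Tabular extended Euclidean (each row: r = 16*s + 29*t):
r=16, s=1, t=0
r=29, s=0, t=1
q=0: r=16, s=1, t=0   [16*(1) + 29*(0) = 16]
q=1: r=13, s=-1, t=1   [16*(-1) + 29*(1) = 13]
q=1: r=3, s=2, t=-1   [16*(2) + 29*(-1) = 3]
q=4: r=1, s=-9, t=5   [16*(-9) + 29*(5) = 1]
q=3: r=0, s=29, t=-16   [16*(29) + 29*(-16) = 0]
GCD = 1; from the row with r=1: x=-9, y=5
Check: 16*(-9) + 29*(5) = -144 + 145 = 1

GCD = 1, x = -9, y = 5


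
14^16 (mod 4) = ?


14^1 mod 4 = 2
14^2 mod 4 = 0
14^3 mod 4 = 0
14^4 mod 4 = 0
14^5 mod 4 = 0
14^6 mod 4 = 0
14^7 mod 4 = 0
14^8 mod 4 = 0
14^9 mod 4 = 0
14^10 mod 4 = 0
14^11 mod 4 = 0
14^12 mod 4 = 0
14^13 mod 4 = 0
14^14 mod 4 = 0
14^15 mod 4 = 0
14^16 mod 4 = 0


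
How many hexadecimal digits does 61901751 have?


61901751 in base 16 = 3B08BB7
Number of digits = 7

7 digits (base 16)


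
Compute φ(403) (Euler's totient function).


403 = 13 × 31
Prime factors: 13, 31
φ(403) = 403 × (1-1/13) × (1-1/31)
= 403 × 12/13 × 30/31 = 360

φ(403) = 360


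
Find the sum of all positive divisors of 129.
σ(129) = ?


Divisors of 129: 1, 3, 43, 129
Sum = 1 + 3 + 43 + 129 = 176

σ(129) = 176


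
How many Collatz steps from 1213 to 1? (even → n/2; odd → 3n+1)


1213 → 3640 → 1820 → 910 → 455 → 1366 → 683 → 2050 → 1025 → 3076 → 1538 → 769 → 2308 → 1154 → 577 → 1732 → 866 → 433 → 1300 → 650 → 325 → 976 → 488 → 244 → 122 → 61 → 184 → 92 → 46 → 23 → 70 → 35 → 106 → 53 → 160 → 80 → 40 → 20 → 10 → 5 → 16 → 8 → 4 → 2 → 1
Total steps = 44

44 steps


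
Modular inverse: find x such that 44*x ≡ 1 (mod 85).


Use the extended Euclidean algorithm on (85, 44); each row r = 85*s + 44*t:
r=85, s=1, t=0
r=44, s=0, t=1
q=1: r=41, s=1, t=-1   [85*(1) + 44*(-1) = 41]
q=1: r=3, s=-1, t=2   [85*(-1) + 44*(2) = 3]
q=13: r=2, s=14, t=-27   [85*(14) + 44*(-27) = 2]
q=1: r=1, s=-15, t=29   [85*(-15) + 44*(29) = 1]
q=2: r=0, s=44, t=-85   [85*(44) + 44*(-85) = 0]
GCD = 1 with t = 29, so 44*(29) ≡ 1 (mod 85)
Inverse = 29 mod 85 = 29
Check: 44 * 29 = 1276 ≡ 1 (mod 85)

44^(-1) ≡ 29 (mod 85)


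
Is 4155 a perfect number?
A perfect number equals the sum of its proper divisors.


Proper divisors of 4155: 1, 3, 5, 15, 277, 831, 1385
Sum = 1 + 3 + 5 + 15 + 277 + 831 + 1385 = 2517

No, 4155 is not perfect (2517 ≠ 4155)


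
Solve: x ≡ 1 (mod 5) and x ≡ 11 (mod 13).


M = 5*13 = 65
M1 = M/5 = 13, M2 = M/13 = 5
M1^(-1) mod 5 = 2, M2^(-1) mod 13 = 8
x = 1*13*2 + 11*5*8 = 466
466 mod 65 = 11
Check: 11 mod 5 = 1 ✓, 11 mod 13 = 11 ✓

x ≡ 11 (mod 65)


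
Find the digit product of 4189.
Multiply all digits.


4 × 1 × 8 × 9 = 288


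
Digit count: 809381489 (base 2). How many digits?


809381489 in base 2 = 110000001111100010111001110001
Number of digits = 30

30 digits (base 2)


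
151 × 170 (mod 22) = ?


151 × 170 = 25670
25670 mod 22 = 18


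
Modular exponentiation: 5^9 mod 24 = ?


5^1 mod 24 = 5
5^2 mod 24 = 1
5^3 mod 24 = 5
5^4 mod 24 = 1
5^5 mod 24 = 5
5^6 mod 24 = 1
5^7 mod 24 = 5
5^8 mod 24 = 1
5^9 mod 24 = 5


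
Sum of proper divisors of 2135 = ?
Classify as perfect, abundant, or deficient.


Proper divisors: 1, 5, 7, 35, 61, 305, 427
Sum = 1 + 5 + 7 + 35 + 61 + 305 + 427 = 841
841 < 2135 → deficient

s(2135) = 841 (deficient)


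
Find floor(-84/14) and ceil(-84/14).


-84/14 = -6.0000
floor = -6
ceil = -6

floor = -6, ceil = -6


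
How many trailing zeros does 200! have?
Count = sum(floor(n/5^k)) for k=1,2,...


floor(200/5) = 40
floor(200/25) = 8
floor(200/125) = 1
Total = 49

49 trailing zeros


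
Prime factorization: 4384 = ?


4384 / 2 = 2192
2192 / 2 = 1096
1096 / 2 = 548
548 / 2 = 274
274 / 2 = 137
137 / 137 = 1
4384 = 2^5 × 137


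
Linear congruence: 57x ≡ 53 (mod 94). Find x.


GCD(57, 94) = 1, unique solution
a^(-1) mod 94 = 33
x = 33 * 53 mod 94 = 57

x ≡ 57 (mod 94)


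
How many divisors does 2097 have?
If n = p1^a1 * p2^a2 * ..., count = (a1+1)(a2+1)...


2097 = 3^2 × 233^1
d(2097) = (2+1) × (1+1) = 6

6 divisors


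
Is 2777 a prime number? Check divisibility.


Check divisors up to sqrt(2777) = 52.6972
No divisors found.
2777 is prime.

Yes, 2777 is prime


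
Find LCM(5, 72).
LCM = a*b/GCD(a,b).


GCD(5, 72) = 1
LCM = 5*72/1 = 360/1 = 360

LCM = 360


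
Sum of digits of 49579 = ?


4 + 9 + 5 + 7 + 9 = 34


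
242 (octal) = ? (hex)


242 (base 8) = 162 (decimal)
162 (decimal) = A2 (base 16)


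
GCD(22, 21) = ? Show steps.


22 = 1 * 21 + 1
21 = 21 * 1 + 0
GCD = 1


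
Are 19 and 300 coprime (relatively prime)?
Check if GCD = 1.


Euclidean algorithm:
300 = 15 * 19 + 15
19 = 1 * 15 + 4
15 = 3 * 4 + 3
4 = 1 * 3 + 1
3 = 3 * 1 + 0
GCD(19, 300) = 1

Yes, coprime (GCD = 1)


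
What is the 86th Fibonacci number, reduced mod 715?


F(k) mod 715 for k=1..86:
1, 1, 2, 3, 5, 8, 13, 21, 34, 55, 89, 144, 233, 377, 610, 272, 167, 439, 606, 330, 221, 551, 57, 608, 665, 558, 508, 351, 144, 495, 639, 419, 343, 47, 390, 437, 112, 549, 661, 495, 441, 221, 662, 168, 115, 283, 398, 681, 364, 330, 694, 309, 288, 597, 170, 52, 222, 274, 496, 55, 551, 606, 442, 333, 60, 393, 453, 131, 584, 0, 584, 584, 453, 322, 60, 382, 442, 109, 551, 660, 496, 441, 222, 663, 170, 118
F(86) mod 715 = 118


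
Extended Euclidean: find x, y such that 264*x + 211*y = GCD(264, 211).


Tabular extended Euclidean (each row: r = 264*s + 211*t):
r=264, s=1, t=0
r=211, s=0, t=1
q=1: r=53, s=1, t=-1   [264*(1) + 211*(-1) = 53]
q=3: r=52, s=-3, t=4   [264*(-3) + 211*(4) = 52]
q=1: r=1, s=4, t=-5   [264*(4) + 211*(-5) = 1]
q=52: r=0, s=-211, t=264   [264*(-211) + 211*(264) = 0]
GCD = 1; from the row with r=1: x=4, y=-5
Check: 264*(4) + 211*(-5) = 1056 - 1055 = 1

GCD = 1, x = 4, y = -5


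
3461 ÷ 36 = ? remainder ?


3461 = 36 * 96 + 5
Check: 3456 + 5 = 3461

q = 96, r = 5


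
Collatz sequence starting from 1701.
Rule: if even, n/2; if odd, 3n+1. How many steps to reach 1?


1701 → 5104 → 2552 → 1276 → 638 → 319 → 958 → 479 → 1438 → 719 → 2158 → 1079 → 3238 → 1619 → 4858 → 2429 → 7288 → 3644 → 1822 → 911 → 2734 → 1367 → 4102 → 2051 → 6154 → 3077 → 9232 → 4616 → 2308 → 1154 → 577 → 1732 → 866 → 433 → 1300 → 650 → 325 → 976 → 488 → 244 → 122 → 61 → 184 → 92 → 46 → 23 → 70 → 35 → 106 → 53 → 160 → 80 → 40 → 20 → 10 → 5 → 16 → 8 → 4 → 2 → 1
Total steps = 60

60 steps


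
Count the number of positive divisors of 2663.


2663 = 2663^1
d(2663) = (1+1) = 2

2 divisors


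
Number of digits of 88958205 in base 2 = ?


88958205 in base 2 = 101010011010110010011111101
Number of digits = 27

27 digits (base 2)


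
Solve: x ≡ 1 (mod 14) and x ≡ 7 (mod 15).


M = 14*15 = 210
M1 = M/14 = 15, M2 = M/15 = 14
M1^(-1) mod 14 = 1, M2^(-1) mod 15 = 14
x = 1*15*1 + 7*14*14 = 1387
1387 mod 210 = 127
Check: 127 mod 14 = 1 ✓, 127 mod 15 = 7 ✓

x ≡ 127 (mod 210)


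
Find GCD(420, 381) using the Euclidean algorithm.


420 = 1 * 381 + 39
381 = 9 * 39 + 30
39 = 1 * 30 + 9
30 = 3 * 9 + 3
9 = 3 * 3 + 0
GCD = 3


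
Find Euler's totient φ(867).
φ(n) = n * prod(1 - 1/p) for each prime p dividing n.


867 = 3 × 17^2
Prime factors: 3, 17
φ(867) = 867 × (1-1/3) × (1-1/17)
= 867 × 2/3 × 16/17 = 544

φ(867) = 544


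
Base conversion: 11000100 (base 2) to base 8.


11000100 (base 2) = 196 (decimal)
196 (decimal) = 304 (base 8)


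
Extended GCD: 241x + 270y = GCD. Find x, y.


Tabular extended Euclidean (each row: r = 241*s + 270*t):
r=241, s=1, t=0
r=270, s=0, t=1
q=0: r=241, s=1, t=0   [241*(1) + 270*(0) = 241]
q=1: r=29, s=-1, t=1   [241*(-1) + 270*(1) = 29]
q=8: r=9, s=9, t=-8   [241*(9) + 270*(-8) = 9]
q=3: r=2, s=-28, t=25   [241*(-28) + 270*(25) = 2]
q=4: r=1, s=121, t=-108   [241*(121) + 270*(-108) = 1]
q=2: r=0, s=-270, t=241   [241*(-270) + 270*(241) = 0]
GCD = 1; from the row with r=1: x=121, y=-108
Check: 241*(121) + 270*(-108) = 29161 - 29160 = 1

GCD = 1, x = 121, y = -108
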